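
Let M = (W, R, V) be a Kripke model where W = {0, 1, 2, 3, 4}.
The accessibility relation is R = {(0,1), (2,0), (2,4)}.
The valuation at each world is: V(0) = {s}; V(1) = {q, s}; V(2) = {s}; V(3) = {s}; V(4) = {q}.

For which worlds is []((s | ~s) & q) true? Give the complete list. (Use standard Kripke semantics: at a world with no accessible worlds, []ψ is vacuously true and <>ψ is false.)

0, 1, 3, 4

Let φ = []((s | ~s) & q). Evaluate φ at each world:
  0 (successors {1}): φ is true.
  1 (successors ∅): φ is true.
  2 (successors {0, 4}): φ is false.
  3 (successors ∅): φ is true.
  4 (successors ∅): φ is true.
For instance, at 0:
  At 0: []((s | ~s) & q) requires (s | ~s) & q at every successor {1}.
    At 1: (s | ~s) & q is true.
  So []((s | ~s) & q) is true at 0.
Satisfying worlds: {0, 1, 3, 4}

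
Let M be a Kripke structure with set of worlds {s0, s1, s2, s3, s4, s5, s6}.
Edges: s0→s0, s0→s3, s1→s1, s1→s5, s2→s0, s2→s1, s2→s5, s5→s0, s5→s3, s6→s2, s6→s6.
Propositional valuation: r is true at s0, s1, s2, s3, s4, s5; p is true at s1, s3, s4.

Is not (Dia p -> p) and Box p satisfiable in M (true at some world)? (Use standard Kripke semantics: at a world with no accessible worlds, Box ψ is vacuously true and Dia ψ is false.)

No

Let φ = not (Dia p -> p) and Box p. Evaluate φ at each world:
  s0 (successors {s0, s3}): φ is false.
  s1 (successors {s1, s5}): φ is false.
  s2 (successors {s0, s1, s5}): φ is false.
  s3 (successors ∅): φ is false.
  s4 (successors ∅): φ is false.
  s5 (successors {s0, s3}): φ is false.
  s6 (successors {s2, s6}): φ is false.
For instance, at s1:
  At s1: not (Dia p -> p) is false, Box p is false, so not (Dia p -> p) and Box p is false.
    At s1: Dia p -> p is true, so not (Dia p -> p) is false.
      At s1: Dia p is true, p is true, so Dia p -> p is true.
    At s1: Box p requires p at every successor {s1, s5}.
      p fails at s5, so Box p is false at s1.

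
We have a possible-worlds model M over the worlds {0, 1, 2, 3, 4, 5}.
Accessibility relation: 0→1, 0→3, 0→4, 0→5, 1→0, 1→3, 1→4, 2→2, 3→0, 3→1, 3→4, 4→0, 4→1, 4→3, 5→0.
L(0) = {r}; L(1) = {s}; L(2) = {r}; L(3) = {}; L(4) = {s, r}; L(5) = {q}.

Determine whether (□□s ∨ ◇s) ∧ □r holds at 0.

At 0: □□s ∨ ◇s is true, □r is false, so (□□s ∨ ◇s) ∧ □r is false.
  At 0: □□s is false, ◇s is true, so □□s ∨ ◇s is true.
    At 0: □□s requires □s at every successor {1, 3, 4, 5}.
      □s fails at 1, so □□s is false at 0.
    At 0: ◇s requires s at some successor in {1, 3, 4, 5}.
      s holds at 1, so ◇s is true at 0.
  At 0: □r requires r at every successor {1, 3, 4, 5}.
    r fails at 1, so □r is false at 0.

No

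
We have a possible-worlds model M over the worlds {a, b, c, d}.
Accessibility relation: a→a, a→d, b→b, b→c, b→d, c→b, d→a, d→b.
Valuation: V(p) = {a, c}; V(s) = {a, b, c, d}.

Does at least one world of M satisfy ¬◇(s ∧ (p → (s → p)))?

No

Let φ = ¬◇(s ∧ (p → (s → p))). Evaluate φ at each world:
  a (successors {a, d}): φ is false.
  b (successors {b, c, d}): φ is false.
  c (successors {b}): φ is false.
  d (successors {a, b}): φ is false.
For instance, at a:
  At a: ◇(s ∧ (p → (s → p))) is true, so ¬◇(s ∧ (p → (s → p))) is false.
    At a: ◇(s ∧ (p → (s → p))) requires s ∧ (p → (s → p)) at some successor in {a, d}.
      s ∧ (p → (s → p)) holds at a, so ◇(s ∧ (p → (s → p))) is true at a.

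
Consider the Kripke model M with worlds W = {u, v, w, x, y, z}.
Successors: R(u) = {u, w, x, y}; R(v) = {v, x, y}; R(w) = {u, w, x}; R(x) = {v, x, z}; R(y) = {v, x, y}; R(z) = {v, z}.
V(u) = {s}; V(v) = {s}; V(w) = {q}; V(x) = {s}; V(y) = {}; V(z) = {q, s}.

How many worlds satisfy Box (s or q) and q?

2

Recall that Box ψ holds at a world iff ψ holds at every accessible world, and Dia ψ holds iff ψ holds at some accessible world.
Let φ = Box (s or q) and q. Evaluate φ at each world:
  u (successors {u, w, x, y}): φ is false.
  v (successors {v, x, y}): φ is false.
  w (successors {u, w, x}): φ is true.
  x (successors {v, x, z}): φ is false.
  y (successors {v, x, y}): φ is false.
  z (successors {v, z}): φ is true.
For instance, at x:
  At x: Box (s or q) is true, q is false, so Box (s or q) and q is false.
    At x: Box (s or q) requires s or q at every successor {v, x, z}.
      At v: s or q is true.
      At x: s or q is true.
      At z: s or q is true.
    So Box (s or q) is true at x.
Satisfying worlds: {w, z}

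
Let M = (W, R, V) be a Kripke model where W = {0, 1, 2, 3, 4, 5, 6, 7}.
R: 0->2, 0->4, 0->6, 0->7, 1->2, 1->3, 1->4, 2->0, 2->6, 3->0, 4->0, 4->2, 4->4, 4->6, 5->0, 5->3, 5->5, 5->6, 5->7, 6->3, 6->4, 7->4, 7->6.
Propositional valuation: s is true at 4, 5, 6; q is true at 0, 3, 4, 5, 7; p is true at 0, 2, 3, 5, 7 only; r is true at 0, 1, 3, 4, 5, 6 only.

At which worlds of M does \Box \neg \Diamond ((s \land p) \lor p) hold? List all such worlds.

none

Let φ = \Box \neg \Diamond ((s \land p) \lor p). Evaluate φ at each world:
  0 (successors {2, 4, 6, 7}): φ is false.
  1 (successors {2, 3, 4}): φ is false.
  2 (successors {0, 6}): φ is false.
  3 (successors {0}): φ is false.
  4 (successors {0, 2, 4, 6}): φ is false.
  5 (successors {0, 3, 5, 6, 7}): φ is false.
  6 (successors {3, 4}): φ is false.
  7 (successors {4, 6}): φ is false.
For instance, at 5:
  At 5: \Box \neg \Diamond ((s \land p) \lor p) requires \neg \Diamond ((s \land p) \lor p) at every successor {0, 3, 5, 6, 7}.
    \neg \Diamond ((s \land p) \lor p) fails at 0, so \Box \neg \Diamond ((s \land p) \lor p) is false at 5.
      At 0: \Diamond ((s \land p) \lor p) is true, so \neg \Diamond ((s \land p) \lor p) is false.
Satisfying worlds: none.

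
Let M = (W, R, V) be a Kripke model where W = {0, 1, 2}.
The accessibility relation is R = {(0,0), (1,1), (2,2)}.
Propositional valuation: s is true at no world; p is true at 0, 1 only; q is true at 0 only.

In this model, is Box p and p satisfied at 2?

No

At 2: Box p is false, p is false, so Box p and p is false.
  At 2: Box p requires p at every successor {2}.
    p fails at 2, so Box p is false at 2.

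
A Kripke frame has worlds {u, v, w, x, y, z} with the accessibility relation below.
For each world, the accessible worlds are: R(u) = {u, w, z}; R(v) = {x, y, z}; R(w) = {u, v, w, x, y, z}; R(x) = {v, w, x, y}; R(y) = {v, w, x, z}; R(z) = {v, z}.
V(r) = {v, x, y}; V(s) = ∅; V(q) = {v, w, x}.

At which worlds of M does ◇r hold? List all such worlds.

v, w, x, y, z

Let φ = ◇r. Evaluate φ at each world:
  u (successors {u, w, z}): φ is false.
  v (successors {x, y, z}): φ is true.
  w (successors {u, v, w, x, y, z}): φ is true.
  x (successors {v, w, x, y}): φ is true.
  y (successors {v, w, x, z}): φ is true.
  z (successors {v, z}): φ is true.
For instance, at v:
  At v: ◇r requires r at some successor in {x, y, z}.
    r holds at x, so ◇r is true at v.
Satisfying worlds: {v, w, x, y, z}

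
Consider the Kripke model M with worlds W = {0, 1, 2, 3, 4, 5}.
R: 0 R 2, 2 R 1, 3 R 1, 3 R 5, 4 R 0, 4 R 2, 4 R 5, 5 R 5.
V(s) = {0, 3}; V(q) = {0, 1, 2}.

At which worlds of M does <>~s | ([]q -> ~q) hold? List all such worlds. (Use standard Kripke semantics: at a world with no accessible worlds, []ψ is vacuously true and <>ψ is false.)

0, 2, 3, 4, 5

Let φ = <>~s | ([]q -> ~q). Evaluate φ at each world:
  0 (successors {2}): φ is true.
  1 (successors ∅): φ is false.
  2 (successors {1}): φ is true.
  3 (successors {1, 5}): φ is true.
  4 (successors {0, 2, 5}): φ is true.
  5 (successors {5}): φ is true.
For instance, at 3:
  At 3: <>~s is true, []q -> ~q is true, so <>~s | ([]q -> ~q) is true.
    At 3: <>~s requires ~s at some successor in {1, 5}.
      ~s holds at 1, so <>~s is true at 3.
    At 3: []q is false, ~q is true, so []q -> ~q is true.
      At 3: []q requires q at every successor {1, 5}.
        q fails at 5, so []q is false at 3.
Satisfying worlds: {0, 2, 3, 4, 5}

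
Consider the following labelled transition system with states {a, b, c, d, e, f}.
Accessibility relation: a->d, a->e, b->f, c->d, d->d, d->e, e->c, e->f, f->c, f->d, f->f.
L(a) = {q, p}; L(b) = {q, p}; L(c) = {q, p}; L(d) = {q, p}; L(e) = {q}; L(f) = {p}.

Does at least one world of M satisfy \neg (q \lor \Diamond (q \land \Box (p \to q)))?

Let φ = \neg (q \lor \Diamond (q \land \Box (p \to q))). Evaluate φ at each world:
  a (successors {d, e}): φ is false.
  b (successors {f}): φ is false.
  c (successors {d}): φ is false.
  d (successors {d, e}): φ is false.
  e (successors {c, f}): φ is false.
  f (successors {c, d, f}): φ is false.
For instance, at a:
  At a: q \lor \Diamond (q \land \Box (p \to q)) is true, so \neg (q \lor \Diamond (q \land \Box (p \to q))) is false.
    At a: q is true, \Diamond (q \land \Box (p \to q)) is true, so q \lor \Diamond (q \land \Box (p \to q)) is true.
      At a: \Diamond (q \land \Box (p \to q)) requires q \land \Box (p \to q) at some successor in {d, e}.
        q \land \Box (p \to q) holds at d, so \Diamond (q \land \Box (p \to q)) is true at a.

No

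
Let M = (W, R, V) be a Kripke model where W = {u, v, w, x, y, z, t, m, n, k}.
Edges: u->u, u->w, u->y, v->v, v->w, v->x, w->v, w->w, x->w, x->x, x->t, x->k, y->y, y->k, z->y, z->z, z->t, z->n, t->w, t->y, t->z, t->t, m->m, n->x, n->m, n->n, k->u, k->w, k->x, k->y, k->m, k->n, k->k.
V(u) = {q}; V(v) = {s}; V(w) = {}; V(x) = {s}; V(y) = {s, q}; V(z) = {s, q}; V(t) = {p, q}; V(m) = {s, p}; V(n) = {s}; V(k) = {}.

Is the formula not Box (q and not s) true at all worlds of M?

Let φ = not Box (q and not s). Evaluate φ at each world:
  u (successors {u, w, y}): φ is true.
  v (successors {v, w, x}): φ is true.
  w (successors {v, w}): φ is true.
  x (successors {w, x, t, k}): φ is true.
  y (successors {y, k}): φ is true.
  z (successors {y, z, t, n}): φ is true.
  t (successors {w, y, z, t}): φ is true.
  m (successors {m}): φ is true.
  n (successors {x, m, n}): φ is true.
  k (successors {u, w, x, y, m, n, k}): φ is true.
For instance, at m:
  At m: Box (q and not s) is false, so not Box (q and not s) is true.
    At m: Box (q and not s) requires q and not s at every successor {m}.
      q and not s fails at m, so Box (q and not s) is false at m.

Yes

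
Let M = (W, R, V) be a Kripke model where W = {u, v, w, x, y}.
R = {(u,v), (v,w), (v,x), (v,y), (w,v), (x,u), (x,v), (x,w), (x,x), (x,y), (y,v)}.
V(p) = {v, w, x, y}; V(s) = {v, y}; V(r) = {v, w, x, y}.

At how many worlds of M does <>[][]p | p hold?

4

Recall that []ψ holds at a world iff ψ holds at every accessible world, and <>ψ holds iff ψ holds at some accessible world.
Let φ = <>[][]p | p. Evaluate φ at each world:
  u (successors {v}): φ is false.
  v (successors {w, x, y}): φ is true.
  w (successors {v}): φ is true.
  x (successors {u, v, w, x, y}): φ is true.
  y (successors {v}): φ is true.
For instance, at v:
  At v: <>[][]p is true, p is true, so <>[][]p | p is true.
    At v: <>[][]p requires [][]p at some successor in {w, x, y}.
      [][]p holds at w, so <>[][]p is true at v.
Satisfying worlds: {v, w, x, y}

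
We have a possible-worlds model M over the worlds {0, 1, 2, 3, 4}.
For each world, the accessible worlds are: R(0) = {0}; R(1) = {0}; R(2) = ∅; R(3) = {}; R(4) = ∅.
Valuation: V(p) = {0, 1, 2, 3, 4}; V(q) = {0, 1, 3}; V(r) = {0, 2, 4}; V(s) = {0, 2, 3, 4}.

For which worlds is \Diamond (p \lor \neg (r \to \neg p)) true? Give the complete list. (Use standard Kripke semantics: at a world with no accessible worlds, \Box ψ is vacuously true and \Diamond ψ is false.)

Let φ = \Diamond (p \lor \neg (r \to \neg p)). Evaluate φ at each world:
  0 (successors {0}): φ is true.
  1 (successors {0}): φ is true.
  2 (successors ∅): φ is false.
  3 (successors ∅): φ is false.
  4 (successors ∅): φ is false.
For instance, at 0:
  At 0: \Diamond (p \lor \neg (r \to \neg p)) requires p \lor \neg (r \to \neg p) at some successor in {0}.
    p \lor \neg (r \to \neg p) holds at 0, so \Diamond (p \lor \neg (r \to \neg p)) is true at 0.
Satisfying worlds: {0, 1}

0, 1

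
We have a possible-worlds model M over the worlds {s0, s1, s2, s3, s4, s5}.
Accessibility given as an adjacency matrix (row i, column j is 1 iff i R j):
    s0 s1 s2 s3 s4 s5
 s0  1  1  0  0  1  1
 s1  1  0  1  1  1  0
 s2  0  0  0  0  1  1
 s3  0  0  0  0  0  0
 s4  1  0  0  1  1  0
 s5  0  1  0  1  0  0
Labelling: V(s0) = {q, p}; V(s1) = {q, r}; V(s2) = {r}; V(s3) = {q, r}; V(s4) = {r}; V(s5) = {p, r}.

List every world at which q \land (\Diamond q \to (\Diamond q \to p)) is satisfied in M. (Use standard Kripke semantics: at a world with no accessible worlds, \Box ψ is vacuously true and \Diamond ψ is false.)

Let φ = q \land (\Diamond q \to (\Diamond q \to p)). Evaluate φ at each world:
  s0 (successors {s0, s1, s4, s5}): φ is true.
  s1 (successors {s0, s2, s3, s4}): φ is false.
  s2 (successors {s4, s5}): φ is false.
  s3 (successors ∅): φ is true.
  s4 (successors {s0, s3, s4}): φ is false.
  s5 (successors {s1, s3}): φ is false.
For instance, at s0:
  At s0: q is true, \Diamond q \to (\Diamond q \to p) is true, so q \land (\Diamond q \to (\Diamond q \to p)) is true.
    At s0: \Diamond q is true, \Diamond q \to p is true, so \Diamond q \to (\Diamond q \to p) is true.
      At s0: \Diamond q requires q at some successor in {s0, s1, s4, s5}.
        q holds at s0, so \Diamond q is true at s0.
      At s0: \Diamond q is true, p is true, so \Diamond q \to p is true.
Satisfying worlds: {s0, s3}

s0, s3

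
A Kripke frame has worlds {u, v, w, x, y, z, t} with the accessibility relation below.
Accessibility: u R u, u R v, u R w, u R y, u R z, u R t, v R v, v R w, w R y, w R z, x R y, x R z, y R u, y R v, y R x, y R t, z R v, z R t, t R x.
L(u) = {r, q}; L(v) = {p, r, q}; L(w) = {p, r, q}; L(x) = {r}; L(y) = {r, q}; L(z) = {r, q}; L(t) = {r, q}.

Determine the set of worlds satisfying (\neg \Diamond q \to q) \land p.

Recall that \Diamond ψ holds at a world iff ψ holds at some accessible world.
Let φ = (\neg \Diamond q \to q) \land p. Evaluate φ at each world:
  u (successors {u, v, w, y, z, t}): φ is false.
  v (successors {v, w}): φ is true.
  w (successors {y, z}): φ is true.
  x (successors {y, z}): φ is false.
  y (successors {u, v, x, t}): φ is false.
  z (successors {v, t}): φ is false.
  t (successors {x}): φ is false.
For instance, at y:
  At y: \neg \Diamond q \to q is true, p is false, so (\neg \Diamond q \to q) \land p is false.
    At y: \neg \Diamond q is false, q is true, so \neg \Diamond q \to q is true.
      At y: \Diamond q is true, so \neg \Diamond q is false.
Satisfying worlds: {v, w}

v, w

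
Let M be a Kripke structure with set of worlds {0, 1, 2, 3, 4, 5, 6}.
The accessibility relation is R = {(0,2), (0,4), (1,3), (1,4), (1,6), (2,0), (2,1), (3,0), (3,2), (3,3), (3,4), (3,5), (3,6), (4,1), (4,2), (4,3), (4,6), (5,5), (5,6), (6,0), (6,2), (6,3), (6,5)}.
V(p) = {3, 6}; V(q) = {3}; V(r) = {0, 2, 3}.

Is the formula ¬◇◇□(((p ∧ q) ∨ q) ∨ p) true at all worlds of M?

Yes

Let φ = ¬◇◇□(((p ∧ q) ∨ q) ∨ p). Evaluate φ at each world:
  0 (successors {2, 4}): φ is true.
  1 (successors {3, 4, 6}): φ is true.
  2 (successors {0, 1}): φ is true.
  3 (successors {0, 2, 3, 4, 5, 6}): φ is true.
  4 (successors {1, 2, 3, 6}): φ is true.
  5 (successors {5, 6}): φ is true.
  6 (successors {0, 2, 3, 5}): φ is true.
For instance, at 6:
  At 6: ◇◇□(((p ∧ q) ∨ q) ∨ p) is false, so ¬◇◇□(((p ∧ q) ∨ q) ∨ p) is true.
    At 6: ◇◇□(((p ∧ q) ∨ q) ∨ p) requires ◇□(((p ∧ q) ∨ q) ∨ p) at some successor in {0, 2, 3, 5}.
      At 0: ◇□(((p ∧ q) ∨ q) ∨ p) is false.
      At 2: ◇□(((p ∧ q) ∨ q) ∨ p) is false.
      At 3: ◇□(((p ∧ q) ∨ q) ∨ p) is false.
      At 5: ◇□(((p ∧ q) ∨ q) ∨ p) is false.
    So ◇◇□(((p ∧ q) ∨ q) ∨ p) is false at 6.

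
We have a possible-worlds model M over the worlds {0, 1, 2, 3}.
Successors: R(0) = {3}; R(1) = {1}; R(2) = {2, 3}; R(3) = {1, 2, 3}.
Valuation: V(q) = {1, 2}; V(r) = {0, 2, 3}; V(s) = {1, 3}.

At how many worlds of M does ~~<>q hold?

3

Recall that <>ψ holds at a world iff ψ holds at some accessible world.
Let φ = ~~<>q. Evaluate φ at each world:
  0 (successors {3}): φ is false.
  1 (successors {1}): φ is true.
  2 (successors {2, 3}): φ is true.
  3 (successors {1, 2, 3}): φ is true.
For instance, at 0:
  At 0: ~<>q is true, so ~~<>q is false.
    At 0: <>q is false, so ~<>q is true.
      At 0: <>q requires q at some successor in {3}.
        At 3: q is false.
      So <>q is false at 0.
Satisfying worlds: {1, 2, 3}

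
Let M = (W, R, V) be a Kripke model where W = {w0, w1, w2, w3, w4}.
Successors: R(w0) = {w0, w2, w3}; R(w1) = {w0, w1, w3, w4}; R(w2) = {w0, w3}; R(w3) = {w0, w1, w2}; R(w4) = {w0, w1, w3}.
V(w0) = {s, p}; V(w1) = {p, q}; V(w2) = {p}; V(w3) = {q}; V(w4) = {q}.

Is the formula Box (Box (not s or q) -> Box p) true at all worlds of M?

Yes

Recall that Box ψ holds at a world iff ψ holds at every accessible world, and Dia ψ holds iff ψ holds at some accessible world.
Let φ = Box (Box (not s or q) -> Box p). Evaluate φ at each world:
  w0 (successors {w0, w2, w3}): φ is true.
  w1 (successors {w0, w1, w3, w4}): φ is true.
  w2 (successors {w0, w3}): φ is true.
  w3 (successors {w0, w1, w2}): φ is true.
  w4 (successors {w0, w1, w3}): φ is true.
For instance, at w0:
  At w0: Box (Box (not s or q) -> Box p) requires Box (not s or q) -> Box p at every successor {w0, w2, w3}.
      At w0: Box (not s or q) is false, Box p is false, so Box (not s or q) -> Box p is true.
      At w2: Box (not s or q) is false, Box p is false, so Box (not s or q) -> Box p is true.
      At w3: Box (not s or q) is false, Box p is true, so Box (not s or q) -> Box p is true.
  So Box (Box (not s or q) -> Box p) is true at w0.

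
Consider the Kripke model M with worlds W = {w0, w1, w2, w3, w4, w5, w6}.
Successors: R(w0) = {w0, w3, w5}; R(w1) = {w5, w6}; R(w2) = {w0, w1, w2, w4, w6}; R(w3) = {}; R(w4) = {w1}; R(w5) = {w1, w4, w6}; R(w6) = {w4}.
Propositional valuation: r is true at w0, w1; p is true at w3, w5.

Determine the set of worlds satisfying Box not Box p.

w1, w2, w3, w4, w5, w6

Let φ = Box not Box p. Evaluate φ at each world:
  w0 (successors {w0, w3, w5}): φ is false.
  w1 (successors {w5, w6}): φ is true.
  w2 (successors {w0, w1, w2, w4, w6}): φ is true.
  w3 (successors ∅): φ is true.
  w4 (successors {w1}): φ is true.
  w5 (successors {w1, w4, w6}): φ is true.
  w6 (successors {w4}): φ is true.
For instance, at w1:
  At w1: Box not Box p requires not Box p at every successor {w5, w6}.
      At w5: Box p is false, so not Box p is true.
      At w6: Box p is false, so not Box p is true.
  So Box not Box p is true at w1.
Satisfying worlds: {w1, w2, w3, w4, w5, w6}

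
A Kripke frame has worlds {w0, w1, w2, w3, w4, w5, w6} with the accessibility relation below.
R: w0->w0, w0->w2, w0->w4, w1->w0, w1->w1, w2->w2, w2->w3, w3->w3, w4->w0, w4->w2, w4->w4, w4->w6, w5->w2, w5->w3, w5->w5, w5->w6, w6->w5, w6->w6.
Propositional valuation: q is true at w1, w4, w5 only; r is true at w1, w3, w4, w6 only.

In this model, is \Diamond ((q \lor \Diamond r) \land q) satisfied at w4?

Yes

At w4: \Diamond ((q \lor \Diamond r) \land q) requires (q \lor \Diamond r) \land q at some successor in {w0, w2, w4, w6}.
  (q \lor \Diamond r) \land q holds at w4, so \Diamond ((q \lor \Diamond r) \land q) is true at w4.
    At w4: q \lor \Diamond r is true, q is true, so (q \lor \Diamond r) \land q is true.
      At w4: q is true, \Diamond r is true, so q \lor \Diamond r is true.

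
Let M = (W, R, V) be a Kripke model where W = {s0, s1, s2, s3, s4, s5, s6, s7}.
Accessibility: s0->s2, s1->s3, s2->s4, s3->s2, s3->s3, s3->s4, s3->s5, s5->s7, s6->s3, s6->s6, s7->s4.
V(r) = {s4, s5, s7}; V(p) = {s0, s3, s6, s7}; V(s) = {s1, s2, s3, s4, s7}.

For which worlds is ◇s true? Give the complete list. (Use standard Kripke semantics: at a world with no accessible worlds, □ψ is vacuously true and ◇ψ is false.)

Let φ = ◇s. Evaluate φ at each world:
  s0 (successors {s2}): φ is true.
  s1 (successors {s3}): φ is true.
  s2 (successors {s4}): φ is true.
  s3 (successors {s2, s3, s4, s5}): φ is true.
  s4 (successors ∅): φ is false.
  s5 (successors {s7}): φ is true.
  s6 (successors {s3, s6}): φ is true.
  s7 (successors {s4}): φ is true.
For instance, at s5:
  At s5: ◇s requires s at some successor in {s7}.
    s holds at s7, so ◇s is true at s5.
Satisfying worlds: {s0, s1, s2, s3, s5, s6, s7}

s0, s1, s2, s3, s5, s6, s7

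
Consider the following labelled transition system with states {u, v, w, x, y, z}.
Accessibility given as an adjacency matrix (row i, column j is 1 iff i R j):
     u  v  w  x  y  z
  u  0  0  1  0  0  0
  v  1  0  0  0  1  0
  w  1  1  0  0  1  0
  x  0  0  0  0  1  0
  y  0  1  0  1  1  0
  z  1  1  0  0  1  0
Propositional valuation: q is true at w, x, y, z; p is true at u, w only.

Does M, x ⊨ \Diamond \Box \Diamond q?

Yes

At x: \Diamond \Box \Diamond q requires \Box \Diamond q at some successor in {y}.
  \Box \Diamond q holds at y, so \Diamond \Box \Diamond q is true at x.
    At y: \Box \Diamond q requires \Diamond q at every successor {v, x, y}.
      At v: \Diamond q is true.
      At x: \Diamond q is true.
      At y: \Diamond q is true.
    So \Box \Diamond q is true at y.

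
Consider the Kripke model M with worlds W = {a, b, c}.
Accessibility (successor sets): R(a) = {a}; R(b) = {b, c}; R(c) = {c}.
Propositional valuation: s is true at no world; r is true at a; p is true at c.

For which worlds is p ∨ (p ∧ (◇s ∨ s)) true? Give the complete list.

Let φ = p ∨ (p ∧ (◇s ∨ s)). Evaluate φ at each world:
  a (successors {a}): φ is false.
  b (successors {b, c}): φ is false.
  c (successors {c}): φ is true.
For instance, at b:
  At b: p is false, p ∧ (◇s ∨ s) is false, so p ∨ (p ∧ (◇s ∨ s)) is false.
    At b: p is false, ◇s ∨ s is false, so p ∧ (◇s ∨ s) is false.
      At b: ◇s is false, s is false, so ◇s ∨ s is false.
Satisfying worlds: {c}

c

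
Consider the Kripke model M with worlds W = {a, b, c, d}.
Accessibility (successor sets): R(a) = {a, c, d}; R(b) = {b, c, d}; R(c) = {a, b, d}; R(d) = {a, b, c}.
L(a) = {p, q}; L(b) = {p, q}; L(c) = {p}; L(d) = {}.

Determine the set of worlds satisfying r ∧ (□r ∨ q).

none

Let φ = r ∧ (□r ∨ q). Evaluate φ at each world:
  a (successors {a, c, d}): φ is false.
  b (successors {b, c, d}): φ is false.
  c (successors {a, b, d}): φ is false.
  d (successors {a, b, c}): φ is false.
For instance, at b:
  At b: r is false, □r ∨ q is true, so r ∧ (□r ∨ q) is false.
    At b: □r is false, q is true, so □r ∨ q is true.
      At b: □r requires r at every successor {b, c, d}.
        r fails at b, so □r is false at b.
Satisfying worlds: none.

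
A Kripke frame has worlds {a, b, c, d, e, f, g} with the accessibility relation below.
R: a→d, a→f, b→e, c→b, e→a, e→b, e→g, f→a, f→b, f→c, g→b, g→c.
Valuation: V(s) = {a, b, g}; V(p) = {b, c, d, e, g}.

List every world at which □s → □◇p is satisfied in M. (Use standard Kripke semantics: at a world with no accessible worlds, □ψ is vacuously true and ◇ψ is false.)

a, b, c, d, e, f, g

Recall that □ψ holds at a world iff ψ holds at every accessible world, and ◇ψ holds iff ψ holds at some accessible world.
Let φ = □s → □◇p. Evaluate φ at each world:
  a (successors {d, f}): φ is true.
  b (successors {e}): φ is true.
  c (successors {b}): φ is true.
  d (successors ∅): φ is true.
  e (successors {a, b, g}): φ is true.
  f (successors {a, b, c}): φ is true.
  g (successors {b, c}): φ is true.
For instance, at c:
  At c: □s is true, □◇p is true, so □s → □◇p is true.
    At c: □s requires s at every successor {b}.
      At b: s is true.
    So □s is true at c.
    At c: □◇p requires ◇p at every successor {b}.
      At b: ◇p is true.
    So □◇p is true at c.
Satisfying worlds: {a, b, c, d, e, f, g}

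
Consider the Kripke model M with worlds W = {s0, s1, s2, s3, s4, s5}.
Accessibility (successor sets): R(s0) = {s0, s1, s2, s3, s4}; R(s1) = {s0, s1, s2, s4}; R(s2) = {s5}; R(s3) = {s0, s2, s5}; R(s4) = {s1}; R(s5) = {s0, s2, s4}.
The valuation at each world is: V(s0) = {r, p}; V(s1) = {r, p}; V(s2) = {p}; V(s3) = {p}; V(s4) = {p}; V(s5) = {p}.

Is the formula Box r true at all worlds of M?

Let φ = Box r. Evaluate φ at each world:
  s0 (successors {s0, s1, s2, s3, s4}): φ is false.
  s1 (successors {s0, s1, s2, s4}): φ is false.
  s2 (successors {s5}): φ is false.
  s3 (successors {s0, s2, s5}): φ is false.
  s4 (successors {s1}): φ is true.
  s5 (successors {s0, s2, s4}): φ is false.
Detail at s0 (counterexample):
  At s0: Box r requires r at every successor {s0, s1, s2, s3, s4}.
    r fails at s2, so Box r is false at s0.

No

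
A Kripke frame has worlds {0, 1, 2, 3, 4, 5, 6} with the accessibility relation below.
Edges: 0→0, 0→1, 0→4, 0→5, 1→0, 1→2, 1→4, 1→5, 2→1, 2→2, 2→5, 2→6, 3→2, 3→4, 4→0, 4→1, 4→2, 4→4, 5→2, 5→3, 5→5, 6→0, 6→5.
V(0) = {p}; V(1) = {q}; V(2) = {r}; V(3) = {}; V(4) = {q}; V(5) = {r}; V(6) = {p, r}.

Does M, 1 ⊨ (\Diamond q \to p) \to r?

Yes

Recall that \Diamond ψ holds at a world iff ψ holds at some accessible world.
At 1: \Diamond q \to p is false, r is false, so (\Diamond q \to p) \to r is true.
  At 1: \Diamond q is true, p is false, so \Diamond q \to p is false.
    At 1: \Diamond q requires q at some successor in {0, 2, 4, 5}.
      q holds at 4, so \Diamond q is true at 1.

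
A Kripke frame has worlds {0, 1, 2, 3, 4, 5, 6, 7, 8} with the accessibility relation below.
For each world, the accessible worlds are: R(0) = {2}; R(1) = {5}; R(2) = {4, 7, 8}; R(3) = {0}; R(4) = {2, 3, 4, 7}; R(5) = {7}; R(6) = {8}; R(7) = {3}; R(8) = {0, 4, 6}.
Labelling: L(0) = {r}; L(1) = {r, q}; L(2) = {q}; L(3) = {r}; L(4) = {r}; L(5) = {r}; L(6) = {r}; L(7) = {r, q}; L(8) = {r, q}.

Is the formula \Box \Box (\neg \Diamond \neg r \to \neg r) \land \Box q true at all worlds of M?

Recall that \Box ψ holds at a world iff ψ holds at every accessible world, and \Diamond ψ holds iff ψ holds at some accessible world.
Let φ = \Box \Box (\neg \Diamond \neg r \to \neg r) \land \Box q. Evaluate φ at each world:
  0 (successors {2}): φ is false.
  1 (successors {5}): φ is false.
  2 (successors {4, 7, 8}): φ is false.
  3 (successors {0}): φ is false.
  4 (successors {2, 3, 4, 7}): φ is false.
  5 (successors {7}): φ is false.
  6 (successors {8}): φ is false.
  7 (successors {3}): φ is false.
  8 (successors {0, 4, 6}): φ is false.
Detail at 0 (counterexample):
  At 0: \Box \Box (\neg \Diamond \neg r \to \neg r) is false, \Box q is true, so \Box \Box (\neg \Diamond \neg r \to \neg r) \land \Box q is false.
    At 0: \Box \Box (\neg \Diamond \neg r \to \neg r) requires \Box (\neg \Diamond \neg r \to \neg r) at every successor {2}.
      \Box (\neg \Diamond \neg r \to \neg r) fails at 2, so \Box \Box (\neg \Diamond \neg r \to \neg r) is false at 0.
    At 0: \Box q requires q at every successor {2}.
      At 2: q is true.
    So \Box q is true at 0.

No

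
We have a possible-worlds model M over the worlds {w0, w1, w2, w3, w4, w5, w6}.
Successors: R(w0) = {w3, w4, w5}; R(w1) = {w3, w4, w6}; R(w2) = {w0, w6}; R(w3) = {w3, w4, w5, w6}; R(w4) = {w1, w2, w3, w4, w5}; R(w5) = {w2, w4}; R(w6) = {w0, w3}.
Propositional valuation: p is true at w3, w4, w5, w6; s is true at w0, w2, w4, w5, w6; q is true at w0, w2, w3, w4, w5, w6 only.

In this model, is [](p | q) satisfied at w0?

Recall that []ψ holds at a world iff ψ holds at every accessible world, and <>ψ holds iff ψ holds at some accessible world.
At w0: [](p | q) requires p | q at every successor {w3, w4, w5}.
  At w3: p | q is true.
  At w4: p | q is true.
  At w5: p | q is true.
So [](p | q) is true at w0.

Yes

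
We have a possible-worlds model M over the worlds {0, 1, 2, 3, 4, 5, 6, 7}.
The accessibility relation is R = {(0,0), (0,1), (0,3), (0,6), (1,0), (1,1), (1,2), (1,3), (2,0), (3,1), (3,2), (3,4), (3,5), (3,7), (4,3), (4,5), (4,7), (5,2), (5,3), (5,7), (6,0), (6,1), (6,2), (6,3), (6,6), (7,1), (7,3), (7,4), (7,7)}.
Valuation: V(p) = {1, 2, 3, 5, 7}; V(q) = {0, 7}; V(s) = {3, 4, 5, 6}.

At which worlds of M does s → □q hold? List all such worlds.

Let φ = s → □q. Evaluate φ at each world:
  0 (successors {0, 1, 3, 6}): φ is true.
  1 (successors {0, 1, 2, 3}): φ is true.
  2 (successors {0}): φ is true.
  3 (successors {1, 2, 4, 5, 7}): φ is false.
  4 (successors {3, 5, 7}): φ is false.
  5 (successors {2, 3, 7}): φ is false.
  6 (successors {0, 1, 2, 3, 6}): φ is false.
  7 (successors {1, 3, 4, 7}): φ is true.
For instance, at 5:
  At 5: s is true, □q is false, so s → □q is false.
    At 5: □q requires q at every successor {2, 3, 7}.
      q fails at 2, so □q is false at 5.
Satisfying worlds: {0, 1, 2, 7}

0, 1, 2, 7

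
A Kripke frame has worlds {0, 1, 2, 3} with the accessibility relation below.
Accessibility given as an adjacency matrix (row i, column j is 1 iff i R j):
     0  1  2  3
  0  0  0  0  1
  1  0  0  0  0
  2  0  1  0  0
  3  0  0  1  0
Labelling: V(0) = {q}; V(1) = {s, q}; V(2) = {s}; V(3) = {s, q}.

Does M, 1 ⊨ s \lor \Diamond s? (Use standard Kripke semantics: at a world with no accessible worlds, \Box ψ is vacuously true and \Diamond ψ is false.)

Recall that \Diamond ψ holds at a world iff ψ holds at some accessible world.
At 1: s is true, \Diamond s is false, so s \lor \Diamond s is true.
  At 1: no accessible worlds, so \Diamond s is false.

Yes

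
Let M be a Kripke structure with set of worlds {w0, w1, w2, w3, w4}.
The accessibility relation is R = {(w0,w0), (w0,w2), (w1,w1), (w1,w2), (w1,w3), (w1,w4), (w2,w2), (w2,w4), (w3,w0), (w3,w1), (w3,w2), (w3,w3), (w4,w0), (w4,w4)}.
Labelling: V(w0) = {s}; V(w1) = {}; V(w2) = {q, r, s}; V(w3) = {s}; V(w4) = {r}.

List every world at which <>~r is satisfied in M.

w0, w1, w3, w4

Recall that <>ψ holds at a world iff ψ holds at some accessible world.
Let φ = <>~r. Evaluate φ at each world:
  w0 (successors {w0, w2}): φ is true.
  w1 (successors {w1, w2, w3, w4}): φ is true.
  w2 (successors {w2, w4}): φ is false.
  w3 (successors {w0, w1, w2, w3}): φ is true.
  w4 (successors {w0, w4}): φ is true.
For instance, at w4:
  At w4: <>~r requires ~r at some successor in {w0, w4}.
    ~r holds at w0, so <>~r is true at w4.
Satisfying worlds: {w0, w1, w3, w4}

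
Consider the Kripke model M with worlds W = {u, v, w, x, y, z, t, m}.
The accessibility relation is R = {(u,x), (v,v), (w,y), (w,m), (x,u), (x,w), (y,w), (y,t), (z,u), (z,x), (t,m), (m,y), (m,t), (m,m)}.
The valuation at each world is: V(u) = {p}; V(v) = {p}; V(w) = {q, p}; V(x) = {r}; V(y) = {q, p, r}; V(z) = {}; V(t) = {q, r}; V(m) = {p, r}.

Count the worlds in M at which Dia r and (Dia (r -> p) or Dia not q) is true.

6

Let φ = Dia r and (Dia (r -> p) or Dia not q). Evaluate φ at each world:
  u (successors {x}): φ is true.
  v (successors {v}): φ is false.
  w (successors {y, m}): φ is true.
  x (successors {u, w}): φ is false.
  y (successors {w, t}): φ is true.
  z (successors {u, x}): φ is true.
  t (successors {m}): φ is true.
  m (successors {y, t, m}): φ is true.
For instance, at v:
  At v: Dia r is false, Dia (r -> p) or Dia not q is true, so Dia r and (Dia (r -> p) or Dia not q) is false.
    At v: Dia r requires r at some successor in {v}.
      At v: r is false.
    So Dia r is false at v.
    At v: Dia (r -> p) is true, Dia not q is true, so Dia (r -> p) or Dia not q is true.
      At v: Dia (r -> p) requires r -> p at some successor in {v}.
        r -> p holds at v, so Dia (r -> p) is true at v.
      At v: Dia not q requires not q at some successor in {v}.
        not q holds at v, so Dia not q is true at v.
Satisfying worlds: {u, w, y, z, t, m}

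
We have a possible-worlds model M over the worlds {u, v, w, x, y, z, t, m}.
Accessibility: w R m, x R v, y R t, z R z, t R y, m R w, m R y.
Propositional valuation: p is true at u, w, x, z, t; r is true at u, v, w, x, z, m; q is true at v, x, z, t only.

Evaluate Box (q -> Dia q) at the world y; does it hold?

At y: Box (q -> Dia q) requires q -> Dia q at every successor {t}.
  q -> Dia q fails at t, so Box (q -> Dia q) is false at y.
    At t: q is true, Dia q is false, so q -> Dia q is false.
      At t: Dia q requires q at some successor in {y}.
        At y: q is false.
      So Dia q is false at t.

No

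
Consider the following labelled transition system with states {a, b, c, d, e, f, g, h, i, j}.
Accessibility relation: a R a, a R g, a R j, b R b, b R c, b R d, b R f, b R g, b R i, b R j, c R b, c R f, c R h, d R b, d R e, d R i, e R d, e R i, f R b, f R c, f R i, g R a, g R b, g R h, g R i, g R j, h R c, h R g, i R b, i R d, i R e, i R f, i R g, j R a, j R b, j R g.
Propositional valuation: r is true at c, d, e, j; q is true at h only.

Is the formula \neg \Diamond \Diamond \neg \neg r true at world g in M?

At g: \Diamond \Diamond \neg \neg r is true, so \neg \Diamond \Diamond \neg \neg r is false.
  At g: \Diamond \Diamond \neg \neg r requires \Diamond \neg \neg r at some successor in {a, b, h, i, j}.
    \Diamond \neg \neg r holds at a, so \Diamond \Diamond \neg \neg r is true at g.
      At a: \Diamond \neg \neg r requires \neg \neg r at some successor in {a, g, j}.
        \neg \neg r holds at j, so \Diamond \neg \neg r is true at a.

No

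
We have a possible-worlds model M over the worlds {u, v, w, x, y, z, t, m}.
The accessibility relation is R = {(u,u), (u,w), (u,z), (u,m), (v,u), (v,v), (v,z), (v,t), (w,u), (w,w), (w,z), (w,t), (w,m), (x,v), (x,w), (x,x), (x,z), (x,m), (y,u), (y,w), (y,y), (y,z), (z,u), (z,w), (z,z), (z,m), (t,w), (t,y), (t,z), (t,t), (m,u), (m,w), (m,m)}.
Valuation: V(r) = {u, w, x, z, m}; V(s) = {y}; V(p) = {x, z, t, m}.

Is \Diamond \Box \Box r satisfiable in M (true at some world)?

Recall that \Box ψ holds at a world iff ψ holds at every accessible world, and \Diamond ψ holds iff ψ holds at some accessible world.
Let φ = \Diamond \Box \Box r. Evaluate φ at each world:
  u (successors {u, w, z, m}): φ is false.
  v (successors {u, v, z, t}): φ is false.
  w (successors {u, w, z, t, m}): φ is false.
  x (successors {v, w, x, z, m}): φ is false.
  y (successors {u, w, y, z}): φ is false.
  z (successors {u, w, z, m}): φ is false.
  t (successors {w, y, z, t}): φ is false.
  m (successors {u, w, m}): φ is false.
For instance, at w:
  At w: \Diamond \Box \Box r requires \Box \Box r at some successor in {u, w, z, t, m}.
    At u: \Box \Box r is false.
    At w: \Box \Box r is false.
    At z: \Box \Box r is false.
    At t: \Box \Box r is false.
    At m: \Box \Box r is false.
  So \Diamond \Box \Box r is false at w.

No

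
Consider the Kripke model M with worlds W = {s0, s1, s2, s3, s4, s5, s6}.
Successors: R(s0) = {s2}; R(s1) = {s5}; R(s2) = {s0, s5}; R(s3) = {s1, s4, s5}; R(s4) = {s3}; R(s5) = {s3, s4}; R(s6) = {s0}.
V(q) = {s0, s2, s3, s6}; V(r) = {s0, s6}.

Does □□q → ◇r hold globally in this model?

Recall that □ψ holds at a world iff ψ holds at every accessible world, and ◇ψ holds iff ψ holds at some accessible world.
Let φ = □□q → ◇r. Evaluate φ at each world:
  s0 (successors {s2}): φ is true.
  s1 (successors {s5}): φ is true.
  s2 (successors {s0, s5}): φ is true.
  s3 (successors {s1, s4, s5}): φ is true.
  s4 (successors {s3}): φ is true.
  s5 (successors {s3, s4}): φ is true.
  s6 (successors {s0}): φ is true.
For instance, at s1:
  At s1: □□q is false, ◇r is false, so □□q → ◇r is true.
    At s1: □□q requires □q at every successor {s5}.
      □q fails at s5, so □□q is false at s1.
    At s1: ◇r requires r at some successor in {s5}.
      At s5: r is false.
    So ◇r is false at s1.

Yes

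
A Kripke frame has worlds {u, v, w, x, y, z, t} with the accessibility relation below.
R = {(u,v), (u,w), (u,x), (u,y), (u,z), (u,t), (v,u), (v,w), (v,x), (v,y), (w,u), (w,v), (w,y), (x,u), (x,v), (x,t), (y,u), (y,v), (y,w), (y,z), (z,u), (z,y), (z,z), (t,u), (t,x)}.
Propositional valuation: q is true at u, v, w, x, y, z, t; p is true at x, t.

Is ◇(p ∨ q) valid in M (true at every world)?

Yes

Let φ = ◇(p ∨ q). Evaluate φ at each world:
  u (successors {v, w, x, y, z, t}): φ is true.
  v (successors {u, w, x, y}): φ is true.
  w (successors {u, v, y}): φ is true.
  x (successors {u, v, t}): φ is true.
  y (successors {u, v, w, z}): φ is true.
  z (successors {u, y, z}): φ is true.
  t (successors {u, x}): φ is true.
For instance, at y:
  At y: ◇(p ∨ q) requires p ∨ q at some successor in {u, v, w, z}.
    p ∨ q holds at u, so ◇(p ∨ q) is true at y.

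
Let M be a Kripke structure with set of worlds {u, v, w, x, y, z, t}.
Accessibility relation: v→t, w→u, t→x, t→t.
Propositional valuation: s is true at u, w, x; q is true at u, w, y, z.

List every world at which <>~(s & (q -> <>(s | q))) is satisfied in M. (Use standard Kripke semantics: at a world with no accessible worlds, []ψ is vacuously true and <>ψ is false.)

v, w, t

Let φ = <>~(s & (q -> <>(s | q))). Evaluate φ at each world:
  u (successors ∅): φ is false.
  v (successors {t}): φ is true.
  w (successors {u}): φ is true.
  x (successors ∅): φ is false.
  y (successors ∅): φ is false.
  z (successors ∅): φ is false.
  t (successors {x, t}): φ is true.
For instance, at t:
  At t: <>~(s & (q -> <>(s | q))) requires ~(s & (q -> <>(s | q))) at some successor in {x, t}.
    ~(s & (q -> <>(s | q))) holds at t, so <>~(s & (q -> <>(s | q))) is true at t.
      At t: s & (q -> <>(s | q)) is false, so ~(s & (q -> <>(s | q))) is true.
Satisfying worlds: {v, w, t}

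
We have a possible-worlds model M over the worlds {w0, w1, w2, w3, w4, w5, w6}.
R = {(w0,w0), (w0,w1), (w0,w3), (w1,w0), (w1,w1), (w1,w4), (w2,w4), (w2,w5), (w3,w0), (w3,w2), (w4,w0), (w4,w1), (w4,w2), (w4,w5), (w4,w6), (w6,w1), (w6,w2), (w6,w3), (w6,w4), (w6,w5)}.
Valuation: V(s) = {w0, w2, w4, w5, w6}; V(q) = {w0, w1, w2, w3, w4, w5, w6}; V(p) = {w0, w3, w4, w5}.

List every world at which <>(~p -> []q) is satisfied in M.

w0, w1, w2, w3, w4, w6

Let φ = <>(~p -> []q). Evaluate φ at each world:
  w0 (successors {w0, w1, w3}): φ is true.
  w1 (successors {w0, w1, w4}): φ is true.
  w2 (successors {w4, w5}): φ is true.
  w3 (successors {w0, w2}): φ is true.
  w4 (successors {w0, w1, w2, w5, w6}): φ is true.
  w5 (successors ∅): φ is false.
  w6 (successors {w1, w2, w3, w4, w5}): φ is true.
For instance, at w1:
  At w1: <>(~p -> []q) requires ~p -> []q at some successor in {w0, w1, w4}.
    ~p -> []q holds at w0, so <>(~p -> []q) is true at w1.
      At w0: ~p is false, []q is true, so ~p -> []q is true.
Satisfying worlds: {w0, w1, w2, w3, w4, w6}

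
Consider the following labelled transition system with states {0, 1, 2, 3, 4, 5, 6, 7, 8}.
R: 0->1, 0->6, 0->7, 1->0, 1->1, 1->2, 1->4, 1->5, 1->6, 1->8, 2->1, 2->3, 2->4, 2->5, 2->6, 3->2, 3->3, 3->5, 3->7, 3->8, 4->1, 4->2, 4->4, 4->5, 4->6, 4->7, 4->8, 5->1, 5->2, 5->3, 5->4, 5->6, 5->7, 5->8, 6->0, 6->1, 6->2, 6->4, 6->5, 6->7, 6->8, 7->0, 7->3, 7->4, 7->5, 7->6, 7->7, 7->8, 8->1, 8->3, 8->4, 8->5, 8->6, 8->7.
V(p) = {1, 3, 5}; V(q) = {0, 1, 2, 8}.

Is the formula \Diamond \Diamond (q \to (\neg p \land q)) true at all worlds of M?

Recall that \Diamond ψ holds at a world iff ψ holds at some accessible world.
Let φ = \Diamond \Diamond (q \to (\neg p \land q)). Evaluate φ at each world:
  0 (successors {1, 6, 7}): φ is true.
  1 (successors {0, 1, 2, 4, 5, 6, 8}): φ is true.
  2 (successors {1, 3, 4, 5, 6}): φ is true.
  3 (successors {2, 3, 5, 7, 8}): φ is true.
  4 (successors {1, 2, 4, 5, 6, 7, 8}): φ is true.
  5 (successors {1, 2, 3, 4, 6, 7, 8}): φ is true.
  6 (successors {0, 1, 2, 4, 5, 7, 8}): φ is true.
  7 (successors {0, 3, 4, 5, 6, 7, 8}): φ is true.
  8 (successors {1, 3, 4, 5, 6, 7}): φ is true.
For instance, at 6:
  At 6: \Diamond \Diamond (q \to (\neg p \land q)) requires \Diamond (q \to (\neg p \land q)) at some successor in {0, 1, 2, 4, 5, 7, 8}.
    \Diamond (q \to (\neg p \land q)) holds at 0, so \Diamond \Diamond (q \to (\neg p \land q)) is true at 6.
      At 0: \Diamond (q \to (\neg p \land q)) requires q \to (\neg p \land q) at some successor in {1, 6, 7}.
        q \to (\neg p \land q) holds at 6, so \Diamond (q \to (\neg p \land q)) is true at 0.

Yes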